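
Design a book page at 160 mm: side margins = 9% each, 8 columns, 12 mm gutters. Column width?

160 × (1 − 2·9%) = 160 × 82% = 131.2 mm for the columns.
8 columns + 7 gutters: 8c + 7·12 = 131.2.
8c = 131.2 − 84 = 47.2, so c = 5.9 mm.

5.9 mm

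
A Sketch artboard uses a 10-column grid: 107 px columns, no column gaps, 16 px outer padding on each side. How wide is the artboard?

1102 px

Summing: 32 + 1070 = 1102 px.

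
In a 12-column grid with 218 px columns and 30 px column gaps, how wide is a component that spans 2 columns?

2 columns plus 1 column gap: 436 + 30 = 466 px.

466 px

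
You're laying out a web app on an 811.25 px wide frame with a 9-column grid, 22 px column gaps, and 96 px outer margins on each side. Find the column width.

49.25 px

Subtract both margins: 811.25 − 2·96 = 619.25 px.
619.25 − 8·22 = 443.25; ÷9 gives c = 49.25 px.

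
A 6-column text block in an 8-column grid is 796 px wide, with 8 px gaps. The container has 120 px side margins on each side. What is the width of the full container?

1304 px

Subtracting 5 gaps of 8 leaves 756 for 6 columns, so c = 126 px.
Adding margins, columns and gutters: 240 + 1008 + 56 = 1304 px.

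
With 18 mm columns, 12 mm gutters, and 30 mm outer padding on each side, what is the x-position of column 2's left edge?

Each column+gutter stride is 30 mm; 1 of them past the 30 mm margin is 30 + 30 = 60 mm.

60 mm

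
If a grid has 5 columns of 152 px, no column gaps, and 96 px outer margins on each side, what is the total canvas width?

Summing: 192 + 760 = 952 px.

952 px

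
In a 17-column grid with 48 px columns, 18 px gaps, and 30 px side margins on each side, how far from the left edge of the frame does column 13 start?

Each column+gutter stride is 66 px; 12 of them past the 30 px margin is 30 + 792 = 822 px.

822 px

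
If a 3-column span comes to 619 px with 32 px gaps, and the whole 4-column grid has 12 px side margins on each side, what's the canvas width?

Subtracting 2 gaps of 32 leaves 555 for 3 columns, so c = 185 px.
Total width: 2·12 + 4·185 + 3·32 = 860 px.

860 px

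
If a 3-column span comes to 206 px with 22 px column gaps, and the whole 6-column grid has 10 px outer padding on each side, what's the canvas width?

454 px

3c + 2·22 = 206 → 3c = 162 → c = 54 px.
Adding margins, columns and gutters: 20 + 324 + 110 = 454 px.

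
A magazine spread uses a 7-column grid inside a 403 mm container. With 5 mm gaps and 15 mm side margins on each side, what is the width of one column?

Subtract both margins: 403 − 2·15 = 373 mm.
7c + 6·5 = 373 → 7c = 343 → c = 49 mm.

49 mm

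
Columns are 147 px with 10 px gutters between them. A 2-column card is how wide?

304 px

Span of 2: 2·147 + 1·10 = 294 + 10 = 304 px.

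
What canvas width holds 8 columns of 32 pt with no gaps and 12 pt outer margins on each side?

Total width: 2·12 + 8·32 = 280 pt.

280 pt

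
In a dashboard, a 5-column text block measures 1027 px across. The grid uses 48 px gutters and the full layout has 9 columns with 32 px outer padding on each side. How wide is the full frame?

5 columns + 4 gutters: 5c + 4·48 = 1027.
5c = 1027 − 192 = 835, so c = 167 px.
Adding margins, columns and gutters: 64 + 1503 + 384 = 1951 px.

1951 px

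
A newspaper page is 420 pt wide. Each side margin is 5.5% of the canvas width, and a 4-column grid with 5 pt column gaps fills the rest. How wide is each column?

420 × (1 − 2·5.5%) = 420 × 89% = 373.8 pt for the columns.
Subtracting 3 column gaps of 5 leaves 358.8 for 4 columns, so c = 89.7 pt.

89.7 pt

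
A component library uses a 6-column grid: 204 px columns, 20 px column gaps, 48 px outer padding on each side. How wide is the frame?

Frame = 2·48 + 6·204 + 5·20 = 96 + 1224 + 100 = 1420 px.

1420 px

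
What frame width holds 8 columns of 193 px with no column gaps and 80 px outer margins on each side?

1704 px

Total width: 2·80 + 8·193 = 1704 px.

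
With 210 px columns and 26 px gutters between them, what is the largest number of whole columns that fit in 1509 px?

Each extra column adds 210 + 26 = 236 px.
(1509 + 26) / 236 = 6.50, so 6 columns fit.

6 columns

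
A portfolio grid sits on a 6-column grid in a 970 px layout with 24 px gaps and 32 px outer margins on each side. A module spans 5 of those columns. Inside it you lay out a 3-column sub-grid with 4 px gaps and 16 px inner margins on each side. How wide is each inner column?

237 px

Subtract both margins: 970 − 2·32 = 906 px.
906 − 5·24 = 786; ÷6 gives c = 131 px.
Span of 5: 5·131 + 4·24 = 655 + 96 = 751 px.
Inner content = 751 − 2·16 = 719 px.
719 − 2·4 = 711; ÷3 gives d = 237 px.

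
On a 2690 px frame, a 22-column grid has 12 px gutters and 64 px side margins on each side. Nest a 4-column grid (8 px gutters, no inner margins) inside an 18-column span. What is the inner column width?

517.5 px

Take off 128 px of margins, leaving 2562 px.
22 columns + 21 gutters: 22c + 21·12 = 2562.
22c = 2562 − 252 = 2310, so c = 105 px.
Span of 18: 18·105 + 17·12 = 1890 + 204 = 2094 px.
4 columns + 3 gutters: 4d + 3·8 = 2094.
4d = 2094 − 24 = 2070, so d = 517.5 px.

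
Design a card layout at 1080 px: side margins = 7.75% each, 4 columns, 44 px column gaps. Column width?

1080 × (1 − 2·7.75%) = 1080 × 84.5% = 912.6 px for the columns.
912.6 − 3·44 = 780.6; ÷4 gives c = 195.15 px.

195.15 px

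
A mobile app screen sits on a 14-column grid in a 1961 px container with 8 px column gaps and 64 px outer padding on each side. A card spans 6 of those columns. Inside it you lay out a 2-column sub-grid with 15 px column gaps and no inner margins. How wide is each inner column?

Outer content = 1961 − 2·64 = 1833 px.
1833 − 13·8 = 1729; ÷14 gives c = 123.5 px.
6 columns plus 5 column gaps: 741 + 40 = 781 px.
2 columns + 1 column gap: 2d + 1·15 = 781.
2d = 781 − 15 = 766, so d = 383 px.

383 px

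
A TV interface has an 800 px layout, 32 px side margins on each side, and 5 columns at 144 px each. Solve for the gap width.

4 px

Subtract both margins: 800 − 2·32 = 736 px.
Columns use 720 px, leaving 16 px across 4 gaps = 4 px each.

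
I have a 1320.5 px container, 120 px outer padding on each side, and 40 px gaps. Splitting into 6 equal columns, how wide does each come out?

146.75 px

Subtract both margins: 1320.5 − 2·120 = 1080.5 px.
6 columns + 5 gaps: 6c + 5·40 = 1080.5.
6c = 1080.5 − 200 = 880.5, so c = 146.75 px.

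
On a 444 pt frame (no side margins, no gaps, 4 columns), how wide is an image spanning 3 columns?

With no gaps, each column is 444/4 = 111 pt.
With no gaps, 3 columns span 3·111 = 333 pt.

333 pt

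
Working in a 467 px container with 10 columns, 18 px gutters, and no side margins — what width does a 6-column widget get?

273 px

10 columns + 9 gutters: 10c + 9·18 = 467.
10c = 467 − 162 = 305, so c = 30.5 px.
6-column span = 6·30.5 + 5·18 = 273 px.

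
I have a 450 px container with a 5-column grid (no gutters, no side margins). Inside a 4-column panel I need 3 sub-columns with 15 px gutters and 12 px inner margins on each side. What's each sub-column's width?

102 px

450 / 5 = 90 px per column.
4-column span = 4·90 = 360 px.
Inner content = 360 − 2·12 = 336 px.
3 columns + 2 gutters: 3d + 2·15 = 336.
3d = 336 − 30 = 306, so d = 102 px.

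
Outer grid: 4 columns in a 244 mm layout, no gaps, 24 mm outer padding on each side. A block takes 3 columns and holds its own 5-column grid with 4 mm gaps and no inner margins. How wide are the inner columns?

Take off 48 mm of margins, leaving 196 mm.
With no gaps, each column is 196/4 = 49 mm.
3-column span = 3·49 = 147 mm.
Subtracting 4 gaps of 4 leaves 131 for 5 columns, so d = 26.2 mm.

26.2 mm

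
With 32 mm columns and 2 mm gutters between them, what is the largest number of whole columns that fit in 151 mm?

Each extra column adds 32 + 2 = 34 mm.
(151 + 2) / 34 = 4.50, so 4 columns fit.

4 columns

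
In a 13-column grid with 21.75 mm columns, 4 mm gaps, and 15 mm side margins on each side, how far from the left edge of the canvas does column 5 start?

Column 5 starts at margin + 4·(column + gutter) = 15 + 4·25.75 = 118 mm.

118 mm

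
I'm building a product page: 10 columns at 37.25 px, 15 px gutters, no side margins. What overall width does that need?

Summing: 372.5 + 135 = 507.5 px.

507.5 px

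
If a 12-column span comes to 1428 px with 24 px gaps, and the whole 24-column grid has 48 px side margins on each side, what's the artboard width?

2976 px

Subtracting 11 gaps of 24 leaves 1164 for 12 columns, so c = 97 px.
Adding margins, columns and gutters: 96 + 2328 + 552 = 2976 px.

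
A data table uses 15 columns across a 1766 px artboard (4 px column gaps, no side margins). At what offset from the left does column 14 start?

15 columns + 14 column gaps: 15c + 14·4 = 1766.
15c = 1766 − 56 = 1710, so c = 114 px.
Before column 14: 13 columns + 13 column gaps.
Offset = 13·(114 + 4) = 13·118 = 1534 px.

1534 px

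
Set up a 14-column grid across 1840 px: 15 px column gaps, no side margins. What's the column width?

117.5 px

14c + 13·15 = 1840 → 14c = 1645 → c = 117.5 px.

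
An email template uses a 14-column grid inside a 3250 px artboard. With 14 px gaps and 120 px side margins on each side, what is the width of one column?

Inside the margins: 3250 − 240 = 3010 px.
Subtracting 13 gaps of 14 leaves 2828 for 14 columns, so c = 202 px.

202 px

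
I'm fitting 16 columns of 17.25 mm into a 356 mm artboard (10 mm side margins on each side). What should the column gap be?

4 mm

Take off 20 mm of margins, leaving 336 mm.
Columns use 276 mm, leaving 60 mm across 15 column gaps = 4 mm each.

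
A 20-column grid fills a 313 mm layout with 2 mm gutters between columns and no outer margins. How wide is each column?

20c + 19·2 = 313 → 20c = 275 → c = 13.75 mm.

13.75 mm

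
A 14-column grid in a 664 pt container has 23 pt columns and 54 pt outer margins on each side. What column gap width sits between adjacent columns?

18 pt

Inside the margins: 664 − 108 = 556 pt.
14·23 + 13g = 556 → 13g = 234 → g = 18 pt.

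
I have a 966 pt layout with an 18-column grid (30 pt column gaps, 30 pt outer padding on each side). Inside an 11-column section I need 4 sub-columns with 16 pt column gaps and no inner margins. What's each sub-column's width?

Take off 60 pt of margins, leaving 906 pt.
18 columns + 17 column gaps: 18c + 17·30 = 906.
18c = 906 − 510 = 396, so c = 22 pt.
11-column span = 11·22 + 10·30 = 542 pt.
Subtracting 3 column gaps of 16 leaves 494 for 4 columns, so d = 123.5 pt.

123.5 pt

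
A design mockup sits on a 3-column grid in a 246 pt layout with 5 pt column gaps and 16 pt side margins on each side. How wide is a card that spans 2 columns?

Subtract both margins: 246 − 2·16 = 214 pt.
3c + 2·5 = 214 → 3c = 204 → c = 68 pt.
2-column span = 2·68 + 1·5 = 141 pt.

141 pt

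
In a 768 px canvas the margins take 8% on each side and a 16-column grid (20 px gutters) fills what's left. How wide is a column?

768 × (1 − 2·8%) = 768 × 84% = 645.12 px for the columns.
645.12 − 15·20 = 345.12; ÷16 gives c = 21.57 px.

21.57 px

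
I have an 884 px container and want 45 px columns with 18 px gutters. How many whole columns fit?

14 columns

Each extra column adds 45 + 18 = 63 px.
(884 + 18) / 63 = 14.32, so 14 columns fit.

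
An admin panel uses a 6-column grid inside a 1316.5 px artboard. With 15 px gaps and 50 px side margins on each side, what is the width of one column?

190.25 px

Subtract both margins: 1316.5 − 2·50 = 1216.5 px.
6 columns + 5 gaps: 6c + 5·15 = 1216.5.
6c = 1216.5 − 75 = 1141.5, so c = 190.25 px.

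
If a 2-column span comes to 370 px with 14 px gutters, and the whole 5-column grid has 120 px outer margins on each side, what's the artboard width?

Subtracting 1 gutter of 14 leaves 356 for 2 columns, so c = 178 px.
Adding margins, columns and gutters: 240 + 890 + 56 = 1186 px.

1186 px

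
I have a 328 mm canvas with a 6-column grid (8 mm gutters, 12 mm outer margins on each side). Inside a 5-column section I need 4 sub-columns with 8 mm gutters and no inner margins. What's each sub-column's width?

Take off 24 mm of margins, leaving 304 mm.
6 columns + 5 gutters: 6c + 5·8 = 304.
6c = 304 − 40 = 264, so c = 44 mm.
Span of 5: 5·44 + 4·8 = 220 + 32 = 252 mm.
Subtracting 3 gutters of 8 leaves 228 for 4 columns, so d = 57 mm.

57 mm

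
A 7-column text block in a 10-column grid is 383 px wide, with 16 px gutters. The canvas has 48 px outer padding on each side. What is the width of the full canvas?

7c + 6·16 = 383 → 7c = 287 → c = 41 px.
Total width: 2·48 + 10·41 + 9·16 = 650 px.

650 px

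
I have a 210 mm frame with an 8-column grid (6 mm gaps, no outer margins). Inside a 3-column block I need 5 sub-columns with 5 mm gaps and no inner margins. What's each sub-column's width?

210 − 7·6 = 168; ÷8 gives c = 21 mm.
Span of 3: 3·21 + 2·6 = 63 + 12 = 75 mm.
5d + 4·5 = 75 → 5d = 55 → d = 11 mm.

11 mm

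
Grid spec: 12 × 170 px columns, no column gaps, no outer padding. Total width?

2040 px

Frame = 12·170 = 2040 = 2040 px.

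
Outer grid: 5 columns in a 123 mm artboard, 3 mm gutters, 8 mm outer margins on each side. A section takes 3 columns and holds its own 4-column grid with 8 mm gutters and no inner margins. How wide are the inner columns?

Take off 16 mm of margins, leaving 107 mm.
5 columns + 4 gutters: 5c + 4·3 = 107.
5c = 107 − 12 = 95, so c = 19 mm.
3 columns plus 2 gutters: 57 + 6 = 63 mm.
Subtracting 3 gutters of 8 leaves 39 for 4 columns, so d = 9.75 mm.

9.75 mm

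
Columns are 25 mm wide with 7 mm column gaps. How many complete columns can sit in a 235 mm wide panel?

7 columns

k columns need k·25 + (k−1)·7 = k·32 − 7.
k·32 − 7 ≤ 235 → k ≤ 242 / 32 ≈ 7.56, so k = 7.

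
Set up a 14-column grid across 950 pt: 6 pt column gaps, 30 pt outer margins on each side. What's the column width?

58 pt

Inside the margins: 950 − 60 = 890 pt.
Subtracting 13 column gaps of 6 leaves 812 for 14 columns, so c = 58 pt.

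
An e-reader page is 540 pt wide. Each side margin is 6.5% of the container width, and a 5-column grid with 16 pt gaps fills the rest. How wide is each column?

81.16 pt

Margins: 6.5% × 540 = 35.1 pt each, so content = 540 − 70.2 = 469.8 pt.
Subtracting 4 gaps of 16 leaves 405.8 for 5 columns, so c = 81.16 pt.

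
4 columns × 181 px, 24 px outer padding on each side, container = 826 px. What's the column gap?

18 px

Subtract both margins: 826 − 2·24 = 778 px.
Columns use 724 px, leaving 54 px across 3 column gaps = 18 px each.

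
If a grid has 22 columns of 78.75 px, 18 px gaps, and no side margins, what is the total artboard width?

2110.5 px

Summing: 1732.5 + 378 = 2110.5 px.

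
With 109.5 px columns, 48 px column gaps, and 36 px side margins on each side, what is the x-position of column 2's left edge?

193.5 px

Each column+gutter stride is 157.5 px; 1 of them past the 36 px margin is 36 + 157.5 = 193.5 px.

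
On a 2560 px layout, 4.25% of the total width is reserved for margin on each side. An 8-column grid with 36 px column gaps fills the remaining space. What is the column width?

261.3 px

2560 × (1 − 2·4.25%) = 2560 × 91.5% = 2342.4 px for the columns.
Subtracting 7 column gaps of 36 leaves 2090.4 for 8 columns, so c = 261.3 px.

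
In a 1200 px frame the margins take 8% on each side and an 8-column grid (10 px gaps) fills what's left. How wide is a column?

117.25 px

Margins: 8% × 1200 = 96 px each, so content = 1200 − 192 = 1008 px.
8 columns + 7 gaps: 8c + 7·10 = 1008.
8c = 1008 − 70 = 938, so c = 117.25 px.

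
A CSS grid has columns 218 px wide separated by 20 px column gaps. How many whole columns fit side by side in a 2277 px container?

Each extra column adds 218 + 20 = 238 px.
(2277 + 20) / 238 = 9.65, so 9 columns fit.

9 columns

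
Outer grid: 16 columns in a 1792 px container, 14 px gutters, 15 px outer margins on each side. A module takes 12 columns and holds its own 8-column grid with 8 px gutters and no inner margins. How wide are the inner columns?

157.75 px

Take off 30 px of margins, leaving 1762 px.
1762 − 15·14 = 1552; ÷16 gives c = 97 px.
Span of 12: 12·97 + 11·14 = 1164 + 154 = 1318 px.
8 columns + 7 gutters: 8d + 7·8 = 1318.
8d = 1318 − 56 = 1262, so d = 157.75 px.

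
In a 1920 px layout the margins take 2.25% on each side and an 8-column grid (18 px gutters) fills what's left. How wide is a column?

213.45 px

Margins: 2.25% × 1920 = 43.2 px each, so content = 1920 − 86.4 = 1833.6 px.
8c + 7·18 = 1833.6 → 8c = 1707.6 → c = 213.45 px.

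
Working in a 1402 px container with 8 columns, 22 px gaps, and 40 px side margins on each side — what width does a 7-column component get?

Take off 80 px of margins, leaving 1322 px.
Subtracting 7 gaps of 22 leaves 1168 for 8 columns, so c = 146 px.
Span of 7: 7·146 + 6·22 = 1022 + 132 = 1154 px.

1154 px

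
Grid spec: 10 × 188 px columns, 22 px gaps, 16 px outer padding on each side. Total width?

Adding margins, columns and gutters: 32 + 1880 + 198 = 2110 px.

2110 px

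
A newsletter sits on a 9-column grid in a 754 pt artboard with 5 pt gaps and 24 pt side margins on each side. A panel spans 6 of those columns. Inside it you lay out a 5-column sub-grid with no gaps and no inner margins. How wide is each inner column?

Outer content = 754 − 2·24 = 706 pt.
706 − 8·5 = 666; ÷9 gives c = 74 pt.
Span of 6: 6·74 + 5·5 = 444 + 25 = 469 pt.
With no gaps, each column is 469/5 = 93.8 pt.

93.8 pt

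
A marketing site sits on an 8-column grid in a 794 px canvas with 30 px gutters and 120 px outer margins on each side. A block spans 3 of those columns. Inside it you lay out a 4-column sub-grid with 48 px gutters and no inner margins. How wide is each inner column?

11.25 px

Inside the margins: 794 − 240 = 554 px.
8c + 7·30 = 554 → 8c = 344 → c = 43 px.
3 columns plus 2 gutters: 129 + 60 = 189 px.
Subtracting 3 gutters of 48 leaves 45 for 4 columns, so d = 11.25 px.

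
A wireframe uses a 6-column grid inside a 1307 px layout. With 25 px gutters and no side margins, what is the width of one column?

6 columns + 5 gutters: 6c + 5·25 = 1307.
6c = 1307 − 125 = 1182, so c = 197 px.

197 px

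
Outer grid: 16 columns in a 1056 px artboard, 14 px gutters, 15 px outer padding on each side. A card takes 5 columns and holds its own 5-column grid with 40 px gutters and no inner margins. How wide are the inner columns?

Take off 30 px of margins, leaving 1026 px.
16 columns + 15 gutters: 16c + 15·14 = 1026.
16c = 1026 − 210 = 816, so c = 51 px.
5-column span = 5·51 + 4·14 = 311 px.
5 columns + 4 gutters: 5d + 4·40 = 311.
5d = 311 − 160 = 151, so d = 30.2 px.

30.2 px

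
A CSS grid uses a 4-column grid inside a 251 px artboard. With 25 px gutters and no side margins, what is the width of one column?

44 px

251 − 3·25 = 176; ÷4 gives c = 44 px.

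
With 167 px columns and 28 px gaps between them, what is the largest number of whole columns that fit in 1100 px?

5 columns

Each extra column adds 167 + 28 = 195 px.
(1100 + 28) / 195 = 5.78, so 5 columns fit.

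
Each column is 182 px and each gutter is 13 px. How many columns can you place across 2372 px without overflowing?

12 columns

12 columns: 12·182 + 11·13 = 2327 px ≤ 2372.
13 columns: 2522 px > 2372. So 12.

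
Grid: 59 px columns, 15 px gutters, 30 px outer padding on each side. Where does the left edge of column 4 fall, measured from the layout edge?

252 px

Before column 4: the margin + 3 columns + 3 gutters.
Offset = 30 + 3·(59 + 15) = 30 + 222 = 252 px.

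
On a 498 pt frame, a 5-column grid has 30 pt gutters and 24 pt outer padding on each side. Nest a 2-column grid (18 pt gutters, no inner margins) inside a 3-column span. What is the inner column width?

Subtract both margins: 498 − 2·24 = 450 pt.
5c + 4·30 = 450 → 5c = 330 → c = 66 pt.
3-column span = 3·66 + 2·30 = 258 pt.
258 − 1·18 = 240; ÷2 gives d = 120 pt.

120 pt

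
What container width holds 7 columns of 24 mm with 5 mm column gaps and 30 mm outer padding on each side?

258 mm

Container = 2·30 + 7·24 + 6·5 = 60 + 168 + 30 = 258 mm.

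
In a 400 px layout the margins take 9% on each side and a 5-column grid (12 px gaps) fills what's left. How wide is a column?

Each margin = 9% of 400 = 36 px; content = 400 − 2·36 = 328 px.
Subtracting 4 gaps of 12 leaves 280 for 5 columns, so c = 56 px.

56 px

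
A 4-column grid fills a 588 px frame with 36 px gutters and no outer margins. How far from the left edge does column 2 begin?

Subtracting 3 gutters of 36 leaves 480 for 4 columns, so c = 120 px.
Before column 2: 1 column + 1 gutter.
Offset = 1·(120 + 36) = 1·156 = 156 px.

156 px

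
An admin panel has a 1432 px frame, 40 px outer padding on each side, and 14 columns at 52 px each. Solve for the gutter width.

48 px

Inside the margins: 1432 − 80 = 1352 px.
14·52 + 13g = 1352 → 13g = 624 → g = 48 px.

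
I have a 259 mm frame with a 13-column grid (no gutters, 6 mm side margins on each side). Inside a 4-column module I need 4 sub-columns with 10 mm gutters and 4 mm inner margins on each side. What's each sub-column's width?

Outer content = 259 − 2·6 = 247 mm.
247 / 13 = 19 mm per column.
4-column span = 4·19 = 76 mm.
Inner content = 76 − 2·4 = 68 mm.
4d + 3·10 = 68 → 4d = 38 → d = 9.5 mm.

9.5 mm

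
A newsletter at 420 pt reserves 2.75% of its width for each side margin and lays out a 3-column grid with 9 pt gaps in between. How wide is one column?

126.3 pt

Margins: 2.75% × 420 = 11.55 pt each, so content = 420 − 23.1 = 396.9 pt.
3 columns + 2 gaps: 3c + 2·9 = 396.9.
3c = 396.9 − 18 = 378.9, so c = 126.3 pt.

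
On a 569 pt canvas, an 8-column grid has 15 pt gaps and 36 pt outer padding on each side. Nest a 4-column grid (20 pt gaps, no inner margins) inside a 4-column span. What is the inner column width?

45.25 pt

Outer content = 569 − 2·36 = 497 pt.
8c + 7·15 = 497 → 8c = 392 → c = 49 pt.
4 columns plus 3 gaps: 196 + 45 = 241 pt.
4d + 3·20 = 241 → 4d = 181 → d = 45.25 pt.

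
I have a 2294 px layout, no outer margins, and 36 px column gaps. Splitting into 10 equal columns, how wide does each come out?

197 px

Subtracting 9 column gaps of 36 leaves 1970 for 10 columns, so c = 197 px.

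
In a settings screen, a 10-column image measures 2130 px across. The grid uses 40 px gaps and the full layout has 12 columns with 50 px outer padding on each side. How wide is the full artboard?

10c + 9·40 = 2130 → 10c = 1770 → c = 177 px.
Adding margins, columns and gutters: 100 + 2124 + 440 = 2664 px.

2664 px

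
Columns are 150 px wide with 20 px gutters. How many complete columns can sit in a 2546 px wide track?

15 columns: 15·150 + 14·20 = 2530 px ≤ 2546.
16 columns: 2700 px > 2546. So 15.

15 columns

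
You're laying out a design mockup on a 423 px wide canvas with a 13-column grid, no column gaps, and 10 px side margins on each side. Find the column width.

31 px

Content width = 423 − 2·10 = 403 px.
With no column gaps, each column is 403/13 = 31 px.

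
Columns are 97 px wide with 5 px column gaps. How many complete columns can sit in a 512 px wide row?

5 columns: 5·97 + 4·5 = 505 px ≤ 512.
6 columns: 607 px > 512. So 5.

5 columns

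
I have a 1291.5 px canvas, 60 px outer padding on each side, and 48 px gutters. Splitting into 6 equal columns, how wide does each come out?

Content width = 1291.5 − 2·60 = 1171.5 px.
6 columns + 5 gutters: 6c + 5·48 = 1171.5.
6c = 1171.5 − 240 = 931.5, so c = 155.25 px.

155.25 px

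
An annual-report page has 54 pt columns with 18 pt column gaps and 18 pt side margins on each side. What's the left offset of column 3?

Before column 3: the margin + 2 columns + 2 column gaps.
Offset = 18 + 2·(54 + 18) = 18 + 144 = 162 pt.

162 pt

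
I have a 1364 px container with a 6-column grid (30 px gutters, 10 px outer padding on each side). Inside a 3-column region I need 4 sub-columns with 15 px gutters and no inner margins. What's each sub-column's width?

Take off 20 px of margins, leaving 1344 px.
6c + 5·30 = 1344 → 6c = 1194 → c = 199 px.
3 columns plus 2 gutters: 597 + 60 = 657 px.
4d + 3·15 = 657 → 4d = 612 → d = 153 px.

153 px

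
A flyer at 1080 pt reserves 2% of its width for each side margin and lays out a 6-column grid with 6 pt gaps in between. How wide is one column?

167.8 pt

1080 × (1 − 2·2%) = 1080 × 96% = 1036.8 pt for the columns.
6c + 5·6 = 1036.8 → 6c = 1006.8 → c = 167.8 pt.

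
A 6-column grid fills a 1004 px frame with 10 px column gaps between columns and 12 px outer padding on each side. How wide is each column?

Content width = 1004 − 2·12 = 980 px.
6c + 5·10 = 980 → 6c = 930 → c = 155 px.

155 px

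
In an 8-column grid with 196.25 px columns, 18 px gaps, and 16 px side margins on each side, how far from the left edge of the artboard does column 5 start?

873 px

Before column 5: the margin + 4 columns + 4 gaps.
Offset = 16 + 4·(196.25 + 18) = 16 + 857 = 873 px.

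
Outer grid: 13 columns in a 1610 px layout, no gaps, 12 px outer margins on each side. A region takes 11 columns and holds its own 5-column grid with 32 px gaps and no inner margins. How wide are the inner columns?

Inside the margins: 1610 − 24 = 1586 px.
13c = 1586 → c = 122 px.
11-column span = 11·122 = 1342 px.
5d + 4·32 = 1342 → 5d = 1214 → d = 242.8 px.

242.8 px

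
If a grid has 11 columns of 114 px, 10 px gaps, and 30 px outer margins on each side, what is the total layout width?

Layout = 2·30 + 11·114 + 10·10 = 60 + 1254 + 100 = 1414 px.

1414 px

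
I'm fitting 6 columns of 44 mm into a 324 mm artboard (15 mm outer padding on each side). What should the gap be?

Inside the margins: 324 − 30 = 294 mm.
6·44 + 5g = 294 → 5g = 30 → g = 6 mm.

6 mm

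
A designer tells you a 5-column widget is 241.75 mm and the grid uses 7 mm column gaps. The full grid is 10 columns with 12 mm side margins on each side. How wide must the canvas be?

5c + 4·7 = 241.75 → 5c = 213.75 → c = 42.75 mm.
Total width: 2·12 + 10·42.75 + 9·7 = 514.5 mm.

514.5 mm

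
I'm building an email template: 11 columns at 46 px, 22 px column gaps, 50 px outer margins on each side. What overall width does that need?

826 px

Total width: 2·50 + 11·46 + 10·22 = 826 px.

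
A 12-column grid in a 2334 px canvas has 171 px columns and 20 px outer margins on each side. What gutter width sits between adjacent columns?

Subtract both margins: 2334 − 2·20 = 2294 px.
12 columns take 12·171 = 2052 px; remaining 242 splits into 11 gutters.
g = 242 / 11 = 22 px.

22 px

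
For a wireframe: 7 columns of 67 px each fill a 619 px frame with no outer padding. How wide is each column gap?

7 columns take 7·67 = 469 px; remaining 150 splits into 6 column gaps.
g = 150 / 6 = 25 px.

25 px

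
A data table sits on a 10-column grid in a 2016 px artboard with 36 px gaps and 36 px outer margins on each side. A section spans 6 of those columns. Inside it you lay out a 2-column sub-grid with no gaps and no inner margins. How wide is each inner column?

Outer content = 2016 − 2·36 = 1944 px.
10c + 9·36 = 1944 → 10c = 1620 → c = 162 px.
6 columns plus 5 gaps: 972 + 180 = 1152 px.
2d = 1152 → d = 576 px.

576 px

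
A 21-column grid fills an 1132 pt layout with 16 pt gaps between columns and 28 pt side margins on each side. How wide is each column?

36 pt

Subtract both margins: 1132 − 2·28 = 1076 pt.
Subtracting 20 gaps of 16 leaves 756 for 21 columns, so c = 36 pt.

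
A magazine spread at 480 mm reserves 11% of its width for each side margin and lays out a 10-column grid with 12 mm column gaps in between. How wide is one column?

Each margin = 11% of 480 = 52.8 mm; content = 480 − 2·52.8 = 374.4 mm.
Subtracting 9 column gaps of 12 leaves 266.4 for 10 columns, so c = 26.64 mm.

26.64 mm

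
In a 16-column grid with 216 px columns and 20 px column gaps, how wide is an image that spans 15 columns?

15-column span = 15·216 + 14·20 = 3520 px.

3520 px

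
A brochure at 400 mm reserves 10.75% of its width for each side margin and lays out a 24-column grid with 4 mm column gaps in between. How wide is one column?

9.25 mm

400 × (1 − 2·10.75%) = 400 × 78.5% = 314 mm for the columns.
24 columns + 23 column gaps: 24c + 23·4 = 314.
24c = 314 − 92 = 222, so c = 9.25 mm.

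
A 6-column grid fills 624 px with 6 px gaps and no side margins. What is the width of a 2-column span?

6c + 5·6 = 624 → 6c = 594 → c = 99 px.
Span of 2: 2·99 + 1·6 = 198 + 6 = 204 px.

204 px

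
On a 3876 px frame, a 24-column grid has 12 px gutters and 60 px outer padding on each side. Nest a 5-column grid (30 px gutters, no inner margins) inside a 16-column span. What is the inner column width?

476 px

Outer content = 3876 − 2·60 = 3756 px.
24c + 23·12 = 3756 → 24c = 3480 → c = 145 px.
16 columns plus 15 gutters: 2320 + 180 = 2500 px.
5d + 4·30 = 2500 → 5d = 2380 → d = 476 px.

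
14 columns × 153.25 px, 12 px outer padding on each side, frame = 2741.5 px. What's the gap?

Content width = 2741.5 − 2·12 = 2717.5 px.
14 columns take 14·153.25 = 2145.5 px; remaining 572 splits into 13 gaps.
g = 572 / 13 = 44 px.

44 px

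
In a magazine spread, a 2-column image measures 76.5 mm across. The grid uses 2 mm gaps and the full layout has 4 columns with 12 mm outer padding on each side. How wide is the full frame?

2 columns + 1 gap: 2c + 1·2 = 76.5.
2c = 76.5 − 2 = 74.5, so c = 37.25 mm.
Frame = 2·12 + 4·37.25 + 3·2 = 24 + 149 + 6 = 179 mm.

179 mm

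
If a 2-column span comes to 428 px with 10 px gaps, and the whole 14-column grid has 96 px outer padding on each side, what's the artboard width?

428 − 1·10 = 418; ÷2 gives c = 209 px.
Artboard = 2·96 + 14·209 + 13·10 = 192 + 2926 + 130 = 3248 px.

3248 px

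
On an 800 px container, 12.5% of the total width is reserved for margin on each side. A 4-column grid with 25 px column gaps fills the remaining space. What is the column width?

131.25 px

Each margin = 12.5% of 800 = 100 px; content = 800 − 2·100 = 600 px.
600 − 3·25 = 525; ÷4 gives c = 131.25 px.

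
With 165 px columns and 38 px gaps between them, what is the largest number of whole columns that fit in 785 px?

4 columns

Each extra column adds 165 + 38 = 203 px.
(785 + 38) / 203 = 4.05, so 4 columns fit.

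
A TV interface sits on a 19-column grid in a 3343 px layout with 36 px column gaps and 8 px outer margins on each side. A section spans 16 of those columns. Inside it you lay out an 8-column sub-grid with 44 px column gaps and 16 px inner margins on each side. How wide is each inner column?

Take off 16 px of margins, leaving 3327 px.
3327 − 18·36 = 2679; ÷19 gives c = 141 px.
16-column span = 16·141 + 15·36 = 2796 px.
Inner content = 2796 − 2·16 = 2764 px.
Subtracting 7 column gaps of 44 leaves 2456 for 8 columns, so d = 307 px.

307 px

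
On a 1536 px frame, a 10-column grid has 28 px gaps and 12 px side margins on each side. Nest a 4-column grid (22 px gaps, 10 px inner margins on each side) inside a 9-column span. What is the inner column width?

318 px

Take off 24 px of margins, leaving 1512 px.
10c + 9·28 = 1512 → 10c = 1260 → c = 126 px.
Span of 9: 9·126 + 8·28 = 1134 + 224 = 1358 px.
Inner content = 1358 − 2·10 = 1338 px.
4d + 3·22 = 1338 → 4d = 1272 → d = 318 px.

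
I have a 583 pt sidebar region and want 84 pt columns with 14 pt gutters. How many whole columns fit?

6 columns

6 columns: 6·84 + 5·14 = 574 pt ≤ 583.
7 columns: 672 pt > 583. So 6.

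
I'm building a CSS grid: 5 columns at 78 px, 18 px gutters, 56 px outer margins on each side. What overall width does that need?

574 px

Total width: 2·56 + 5·78 + 4·18 = 574 px.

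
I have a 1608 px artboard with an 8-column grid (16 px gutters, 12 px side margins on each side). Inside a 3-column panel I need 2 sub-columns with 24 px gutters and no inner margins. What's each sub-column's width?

Inside the margins: 1608 − 24 = 1584 px.
Subtracting 7 gutters of 16 leaves 1472 for 8 columns, so c = 184 px.
3-column span = 3·184 + 2·16 = 584 px.
2d + 1·24 = 584 → 2d = 560 → d = 280 px.

280 px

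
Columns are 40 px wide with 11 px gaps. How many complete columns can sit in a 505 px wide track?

k columns need k·40 + (k−1)·11 = k·51 − 11.
k·51 − 11 ≤ 505 → k ≤ 516 / 51 ≈ 10.12, so k = 10.

10 columns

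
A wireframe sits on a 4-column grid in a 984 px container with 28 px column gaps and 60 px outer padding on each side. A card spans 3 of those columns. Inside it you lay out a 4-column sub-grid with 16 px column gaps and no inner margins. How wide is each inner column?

Take off 120 px of margins, leaving 864 px.
4 columns + 3 column gaps: 4c + 3·28 = 864.
4c = 864 − 84 = 780, so c = 195 px.
3-column span = 3·195 + 2·28 = 641 px.
4 columns + 3 column gaps: 4d + 3·16 = 641.
4d = 641 − 48 = 593, so d = 148.25 px.

148.25 px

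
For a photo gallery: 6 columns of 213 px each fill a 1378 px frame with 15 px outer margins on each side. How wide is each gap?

Inside the margins: 1378 − 30 = 1348 px.
6 columns take 6·213 = 1278 px; remaining 70 splits into 5 gaps.
g = 70 / 5 = 14 px.

14 px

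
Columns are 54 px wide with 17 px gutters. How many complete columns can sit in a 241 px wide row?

3 columns: 3·54 + 2·17 = 196 px ≤ 241.
4 columns: 267 px > 241. So 3.

3 columns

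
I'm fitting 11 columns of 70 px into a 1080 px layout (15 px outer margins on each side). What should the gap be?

Inside the margins: 1080 − 30 = 1050 px.
Columns use 770 px, leaving 280 px across 10 gaps = 28 px each.

28 px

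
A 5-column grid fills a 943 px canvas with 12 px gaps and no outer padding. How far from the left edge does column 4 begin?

573 px

Subtracting 4 gaps of 12 leaves 895 for 5 columns, so c = 179 px.
Each column+gutter stride is 191 px; with no margin, 3 of them is 573 px.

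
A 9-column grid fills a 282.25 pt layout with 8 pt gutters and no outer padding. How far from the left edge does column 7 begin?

193.5 pt

9 columns + 8 gutters: 9c + 8·8 = 282.25.
9c = 282.25 − 64 = 218.25, so c = 24.25 pt.
No margin, so column 7 starts at 6·(column + gutter) = 6·32.25 = 193.5 pt.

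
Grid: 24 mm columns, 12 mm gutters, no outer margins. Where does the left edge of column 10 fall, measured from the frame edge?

324 mm

Each column+gutter stride is 36 mm; with no margin, 9 of them is 324 mm.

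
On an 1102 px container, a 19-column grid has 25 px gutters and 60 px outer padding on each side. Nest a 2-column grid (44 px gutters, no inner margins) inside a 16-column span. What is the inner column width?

389.5 px

Subtract both margins: 1102 − 2·60 = 982 px.
19 columns + 18 gutters: 19c + 18·25 = 982.
19c = 982 − 450 = 532, so c = 28 px.
16-column span = 16·28 + 15·25 = 823 px.
Subtracting 1 gutter of 44 leaves 779 for 2 columns, so d = 389.5 px.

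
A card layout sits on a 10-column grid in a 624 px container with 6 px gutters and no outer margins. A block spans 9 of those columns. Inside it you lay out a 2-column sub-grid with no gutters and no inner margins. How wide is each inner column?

280.5 px

10c + 9·6 = 624 → 10c = 570 → c = 57 px.
Span of 9: 9·57 + 8·6 = 513 + 48 = 561 px.
561 / 2 = 280.5 px per column.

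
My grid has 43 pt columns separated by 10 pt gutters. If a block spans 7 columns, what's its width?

7 columns plus 6 gutters: 301 + 60 = 361 pt.

361 pt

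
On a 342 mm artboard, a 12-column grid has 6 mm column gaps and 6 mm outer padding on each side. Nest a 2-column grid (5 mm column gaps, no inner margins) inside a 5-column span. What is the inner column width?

64.5 mm

Inside the margins: 342 − 12 = 330 mm.
12 columns + 11 column gaps: 12c + 11·6 = 330.
12c = 330 − 66 = 264, so c = 22 mm.
Span of 5: 5·22 + 4·6 = 110 + 24 = 134 mm.
2 columns + 1 column gap: 2d + 1·5 = 134.
2d = 134 − 5 = 129, so d = 64.5 mm.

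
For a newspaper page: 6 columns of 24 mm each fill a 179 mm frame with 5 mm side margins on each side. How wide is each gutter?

5 mm

Subtract both margins: 179 − 2·5 = 169 mm.
6·24 + 5g = 169 → 5g = 25 → g = 5 mm.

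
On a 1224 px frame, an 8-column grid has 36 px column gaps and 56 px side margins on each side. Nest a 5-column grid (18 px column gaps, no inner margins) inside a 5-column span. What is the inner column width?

121.9 px

Subtract both margins: 1224 − 2·56 = 1112 px.
8 columns + 7 column gaps: 8c + 7·36 = 1112.
8c = 1112 − 252 = 860, so c = 107.5 px.
5 columns plus 4 column gaps: 537.5 + 144 = 681.5 px.
681.5 − 4·18 = 609.5; ÷5 gives d = 121.9 px.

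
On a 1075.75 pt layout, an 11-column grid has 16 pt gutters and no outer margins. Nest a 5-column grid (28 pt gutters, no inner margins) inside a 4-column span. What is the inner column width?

53.8 pt

Subtracting 10 gutters of 16 leaves 915.75 for 11 columns, so c = 83.25 pt.
4-column span = 4·83.25 + 3·16 = 381 pt.
Subtracting 4 gutters of 28 leaves 269 for 5 columns, so d = 53.8 pt.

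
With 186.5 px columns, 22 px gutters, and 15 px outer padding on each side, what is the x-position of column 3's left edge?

Column 3 starts at margin + 2·(column + gutter) = 15 + 2·208.5 = 432 px.

432 px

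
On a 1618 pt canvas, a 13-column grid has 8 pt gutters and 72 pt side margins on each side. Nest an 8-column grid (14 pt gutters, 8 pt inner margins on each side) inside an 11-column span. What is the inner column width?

141.5 pt

Outer content = 1618 − 2·72 = 1474 pt.
13 columns + 12 gutters: 13c + 12·8 = 1474.
13c = 1474 − 96 = 1378, so c = 106 pt.
Span of 11: 11·106 + 10·8 = 1166 + 80 = 1246 pt.
Inner content = 1246 − 2·8 = 1230 pt.
1230 − 7·14 = 1132; ÷8 gives d = 141.5 pt.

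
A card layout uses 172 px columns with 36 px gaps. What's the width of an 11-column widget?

11-column span = 11·172 + 10·36 = 2252 px.

2252 px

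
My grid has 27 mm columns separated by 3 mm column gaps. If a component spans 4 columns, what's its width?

4 columns plus 3 column gaps: 108 + 9 = 117 mm.

117 mm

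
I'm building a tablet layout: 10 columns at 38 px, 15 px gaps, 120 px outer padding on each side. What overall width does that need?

755 px

Canvas = 2·120 + 10·38 + 9·15 = 240 + 380 + 135 = 755 px.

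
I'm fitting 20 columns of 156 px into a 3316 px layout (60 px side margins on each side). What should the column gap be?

Inside the margins: 3316 − 120 = 3196 px.
20·156 + 19g = 3196 → 19g = 76 → g = 4 px.

4 px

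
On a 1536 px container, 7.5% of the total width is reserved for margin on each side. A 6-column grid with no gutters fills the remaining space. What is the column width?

217.6 px

Each margin = 7.5% of 1536 = 115.2 px; content = 1536 − 2·115.2 = 1305.6 px.
1305.6 / 6 = 217.6 px per column.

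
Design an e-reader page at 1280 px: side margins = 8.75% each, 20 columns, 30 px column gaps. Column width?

24.3 px

Margins: 8.75% × 1280 = 112 px each, so content = 1280 − 224 = 1056 px.
1056 − 19·30 = 486; ÷20 gives c = 24.3 px.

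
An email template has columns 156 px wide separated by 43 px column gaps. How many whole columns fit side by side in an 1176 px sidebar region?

6 columns: 6·156 + 5·43 = 1151 px ≤ 1176.
7 columns: 1350 px > 1176. So 6.

6 columns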